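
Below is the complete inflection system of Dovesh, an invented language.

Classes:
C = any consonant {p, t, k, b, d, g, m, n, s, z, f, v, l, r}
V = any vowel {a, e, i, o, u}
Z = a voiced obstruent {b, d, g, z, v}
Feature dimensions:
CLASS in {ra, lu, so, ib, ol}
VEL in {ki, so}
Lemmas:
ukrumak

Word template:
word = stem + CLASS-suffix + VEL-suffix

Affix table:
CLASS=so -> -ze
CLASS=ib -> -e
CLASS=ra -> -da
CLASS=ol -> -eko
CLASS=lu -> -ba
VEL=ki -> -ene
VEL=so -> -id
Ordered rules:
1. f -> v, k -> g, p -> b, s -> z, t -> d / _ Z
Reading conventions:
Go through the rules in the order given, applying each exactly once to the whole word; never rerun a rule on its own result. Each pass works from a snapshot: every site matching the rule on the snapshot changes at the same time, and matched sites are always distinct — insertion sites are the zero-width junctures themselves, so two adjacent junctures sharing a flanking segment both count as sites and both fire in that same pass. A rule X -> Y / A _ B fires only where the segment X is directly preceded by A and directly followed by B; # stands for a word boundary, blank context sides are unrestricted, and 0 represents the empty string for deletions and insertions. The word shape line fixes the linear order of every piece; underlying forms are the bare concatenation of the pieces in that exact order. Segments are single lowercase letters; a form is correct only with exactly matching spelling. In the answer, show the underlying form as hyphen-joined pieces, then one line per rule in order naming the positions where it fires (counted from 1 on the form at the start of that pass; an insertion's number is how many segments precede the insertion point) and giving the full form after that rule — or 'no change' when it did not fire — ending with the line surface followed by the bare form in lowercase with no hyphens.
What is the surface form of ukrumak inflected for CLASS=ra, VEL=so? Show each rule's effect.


underlying: ukrumak-da-id
1. f -> v, k -> g, p -> b, s -> z, t -> d / _ Z: fires at position(s) 7: ukrumagdaid
surface: ukrumagdaid


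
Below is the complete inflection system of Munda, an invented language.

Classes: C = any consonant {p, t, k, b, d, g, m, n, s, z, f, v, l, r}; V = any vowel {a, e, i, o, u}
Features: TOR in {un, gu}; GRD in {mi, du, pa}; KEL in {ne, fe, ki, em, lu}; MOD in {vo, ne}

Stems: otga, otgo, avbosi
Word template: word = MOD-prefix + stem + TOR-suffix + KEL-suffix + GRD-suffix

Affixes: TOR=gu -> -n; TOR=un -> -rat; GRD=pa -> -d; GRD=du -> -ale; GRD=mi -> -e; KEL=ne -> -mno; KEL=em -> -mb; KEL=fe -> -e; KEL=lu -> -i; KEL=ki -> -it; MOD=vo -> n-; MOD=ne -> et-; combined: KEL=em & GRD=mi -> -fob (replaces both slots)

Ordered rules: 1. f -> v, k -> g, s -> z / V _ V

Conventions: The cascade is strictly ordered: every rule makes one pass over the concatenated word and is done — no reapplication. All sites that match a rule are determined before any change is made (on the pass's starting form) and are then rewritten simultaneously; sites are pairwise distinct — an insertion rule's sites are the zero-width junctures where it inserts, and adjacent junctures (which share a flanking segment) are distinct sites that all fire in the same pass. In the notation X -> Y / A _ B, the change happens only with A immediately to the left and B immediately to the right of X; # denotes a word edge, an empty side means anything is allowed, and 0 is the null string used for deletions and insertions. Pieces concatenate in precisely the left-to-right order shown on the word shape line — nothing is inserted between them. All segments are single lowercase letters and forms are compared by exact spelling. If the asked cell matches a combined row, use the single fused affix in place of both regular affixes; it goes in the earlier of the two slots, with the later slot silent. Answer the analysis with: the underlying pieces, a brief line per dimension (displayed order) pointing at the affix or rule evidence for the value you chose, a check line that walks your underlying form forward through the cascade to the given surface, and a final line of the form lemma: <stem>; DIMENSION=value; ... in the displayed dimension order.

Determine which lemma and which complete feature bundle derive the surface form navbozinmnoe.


underlying: n-avbosi-n-mno-e
TOR=gu - signalled by the affix -n
GRD=mi - signalled by the affix -e
KEL=ne - signalled by the affix -mno
MOD=vo - signalled by the affix n-
check: navbosinmnoe -> navbozinmnoe
lemma: avbosi; TOR=gu; GRD=mi; KEL=ne; MOD=vo


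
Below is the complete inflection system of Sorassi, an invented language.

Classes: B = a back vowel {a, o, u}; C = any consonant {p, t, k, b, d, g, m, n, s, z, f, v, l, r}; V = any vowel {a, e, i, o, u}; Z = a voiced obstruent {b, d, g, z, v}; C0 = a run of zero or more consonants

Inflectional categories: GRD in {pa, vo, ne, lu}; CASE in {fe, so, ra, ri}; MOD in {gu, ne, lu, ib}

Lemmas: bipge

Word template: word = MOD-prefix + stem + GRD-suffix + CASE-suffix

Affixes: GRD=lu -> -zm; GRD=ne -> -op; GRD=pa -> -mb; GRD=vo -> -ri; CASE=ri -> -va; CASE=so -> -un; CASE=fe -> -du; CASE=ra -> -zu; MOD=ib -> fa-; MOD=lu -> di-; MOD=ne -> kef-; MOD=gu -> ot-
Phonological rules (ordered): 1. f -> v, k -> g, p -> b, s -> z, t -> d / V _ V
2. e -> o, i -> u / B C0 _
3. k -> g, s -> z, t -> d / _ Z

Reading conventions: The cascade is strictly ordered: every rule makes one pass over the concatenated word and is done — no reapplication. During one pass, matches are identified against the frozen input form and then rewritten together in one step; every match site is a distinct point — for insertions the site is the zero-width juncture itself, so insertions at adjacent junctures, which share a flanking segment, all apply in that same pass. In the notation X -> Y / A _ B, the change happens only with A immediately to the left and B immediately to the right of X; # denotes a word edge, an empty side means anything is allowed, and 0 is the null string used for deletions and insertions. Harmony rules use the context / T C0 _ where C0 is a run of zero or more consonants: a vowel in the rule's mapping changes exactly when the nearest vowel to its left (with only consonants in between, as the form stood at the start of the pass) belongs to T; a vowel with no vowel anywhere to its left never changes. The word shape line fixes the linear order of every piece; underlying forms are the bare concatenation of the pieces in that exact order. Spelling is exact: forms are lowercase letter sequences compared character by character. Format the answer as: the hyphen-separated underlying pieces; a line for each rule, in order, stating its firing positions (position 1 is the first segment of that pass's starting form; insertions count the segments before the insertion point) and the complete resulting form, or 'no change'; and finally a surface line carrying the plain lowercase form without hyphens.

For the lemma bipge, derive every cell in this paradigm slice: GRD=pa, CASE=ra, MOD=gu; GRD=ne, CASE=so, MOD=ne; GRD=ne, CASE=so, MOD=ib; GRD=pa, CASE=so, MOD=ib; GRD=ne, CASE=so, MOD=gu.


cell GRD=pa, CASE=ra, MOD=gu:
underlying: ot-bipge-mb-zu
1. f -> v, k -> g, p -> b, s -> z, t -> d / V _ V: no change
2. e -> o, i -> u / B C0 _: fires at position(s) 4: otbupgembzu
3. k -> g, s -> z, t -> d / _ Z: fires at position(s) 2: odbupgembzu
surface: odbupgembzu

cell GRD=ne, CASE=so, MOD=ne:
underlying: kef-bipge-op-un
1. f -> v, k -> g, p -> b, s -> z, t -> d / V _ V: fires at position(s) 10: kefbipgeobun
2. e -> o, i -> u / B C0 _: no change
3. k -> g, s -> z, t -> d / _ Z: no change
surface: kefbipgeobun

cell GRD=ne, CASE=so, MOD=ib:
underlying: fa-bipge-op-un
1. f -> v, k -> g, p -> b, s -> z, t -> d / V _ V: fires at position(s) 9: fabipgeobun
2. e -> o, i -> u / B C0 _: fires at position(s) 4: fabupgeobun
3. k -> g, s -> z, t -> d / _ Z: no change
surface: fabupgeobun

cell GRD=pa, CASE=so, MOD=ib:
underlying: fa-bipge-mb-un
1. f -> v, k -> g, p -> b, s -> z, t -> d / V _ V: no change
2. e -> o, i -> u / B C0 _: fires at position(s) 4: fabupgembun
3. k -> g, s -> z, t -> d / _ Z: no change
surface: fabupgembun

cell GRD=ne, CASE=so, MOD=gu:
underlying: ot-bipge-op-un
1. f -> v, k -> g, p -> b, s -> z, t -> d / V _ V: fires at position(s) 9: otbipgeobun
2. e -> o, i -> u / B C0 _: fires at position(s) 4: otbupgeobun
3. k -> g, s -> z, t -> d / _ Z: fires at position(s) 2: odbupgeobun
surface: odbupgeobun


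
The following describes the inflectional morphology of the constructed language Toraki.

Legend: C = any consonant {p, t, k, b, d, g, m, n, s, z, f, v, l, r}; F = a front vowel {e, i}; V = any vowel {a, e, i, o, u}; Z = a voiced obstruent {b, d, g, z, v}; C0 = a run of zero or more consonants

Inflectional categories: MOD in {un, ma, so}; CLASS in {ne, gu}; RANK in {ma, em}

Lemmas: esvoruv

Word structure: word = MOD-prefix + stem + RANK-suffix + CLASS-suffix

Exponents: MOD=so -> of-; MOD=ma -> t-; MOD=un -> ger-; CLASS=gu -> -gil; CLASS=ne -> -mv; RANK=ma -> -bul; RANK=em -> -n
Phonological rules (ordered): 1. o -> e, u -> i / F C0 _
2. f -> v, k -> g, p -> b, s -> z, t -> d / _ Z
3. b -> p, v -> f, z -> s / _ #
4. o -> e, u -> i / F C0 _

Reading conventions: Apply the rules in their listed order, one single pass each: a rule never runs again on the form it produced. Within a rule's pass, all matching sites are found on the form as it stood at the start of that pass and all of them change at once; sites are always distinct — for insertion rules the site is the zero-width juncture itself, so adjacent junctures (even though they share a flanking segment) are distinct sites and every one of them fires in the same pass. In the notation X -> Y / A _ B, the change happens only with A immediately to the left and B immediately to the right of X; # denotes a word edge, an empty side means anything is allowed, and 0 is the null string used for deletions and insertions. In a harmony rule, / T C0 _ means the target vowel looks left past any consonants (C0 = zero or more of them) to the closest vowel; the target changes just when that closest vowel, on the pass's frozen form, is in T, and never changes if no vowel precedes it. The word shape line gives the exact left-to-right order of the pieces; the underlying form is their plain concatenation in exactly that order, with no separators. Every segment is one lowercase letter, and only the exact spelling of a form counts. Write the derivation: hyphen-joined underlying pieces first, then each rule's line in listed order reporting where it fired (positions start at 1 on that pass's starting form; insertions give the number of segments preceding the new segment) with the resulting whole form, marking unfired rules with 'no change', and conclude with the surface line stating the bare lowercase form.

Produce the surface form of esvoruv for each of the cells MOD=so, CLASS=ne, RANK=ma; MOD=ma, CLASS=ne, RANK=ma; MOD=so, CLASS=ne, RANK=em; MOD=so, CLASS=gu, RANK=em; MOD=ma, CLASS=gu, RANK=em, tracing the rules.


cell MOD=so, CLASS=ne, RANK=ma:
underlying: of-esvoruv-bul-mv
1. o -> e, u -> i / F C0 _: fires at position(s) 6: ofesveruvbulmv
2. f -> v, k -> g, p -> b, s -> z, t -> d / _ Z: fires at position(s) 4: ofezveruvbulmv
3. b -> p, v -> f, z -> s / _ #: fires at position(s) 14: ofezveruvbulmf
4. o -> e, u -> i / F C0 _: fires at position(s) 8: ofezverivbulmf
surface: ofezverivbulmf

cell MOD=ma, CLASS=ne, RANK=ma:
underlying: t-esvoruv-bul-mv
1. o -> e, u -> i / F C0 _: fires at position(s) 5: tesveruvbulmv
2. f -> v, k -> g, p -> b, s -> z, t -> d / _ Z: fires at position(s) 3: tezveruvbulmv
3. b -> p, v -> f, z -> s / _ #: fires at position(s) 13: tezveruvbulmf
4. o -> e, u -> i / F C0 _: fires at position(s) 7: tezverivbulmf
surface: tezverivbulmf

cell MOD=so, CLASS=ne, RANK=em:
underlying: of-esvoruv-n-mv
1. o -> e, u -> i / F C0 _: fires at position(s) 6: ofesveruvnmv
2. f -> v, k -> g, p -> b, s -> z, t -> d / _ Z: fires at position(s) 4: ofezveruvnmv
3. b -> p, v -> f, z -> s / _ #: fires at position(s) 12: ofezveruvnmf
4. o -> e, u -> i / F C0 _: fires at position(s) 8: ofezverivnmf
surface: ofezverivnmf

cell MOD=so, CLASS=gu, RANK=em:
underlying: of-esvoruv-n-gil
1. o -> e, u -> i / F C0 _: fires at position(s) 6: ofesveruvngil
2. f -> v, k -> g, p -> b, s -> z, t -> d / _ Z: fires at position(s) 4: ofezveruvngil
3. b -> p, v -> f, z -> s / _ #: no change
4. o -> e, u -> i / F C0 _: fires at position(s) 8: ofezverivngil
surface: ofezverivngil

cell MOD=ma, CLASS=gu, RANK=em:
underlying: t-esvoruv-n-gil
1. o -> e, u -> i / F C0 _: fires at position(s) 5: tesveruvngil
2. f -> v, k -> g, p -> b, s -> z, t -> d / _ Z: fires at position(s) 3: tezveruvngil
3. b -> p, v -> f, z -> s / _ #: no change
4. o -> e, u -> i / F C0 _: fires at position(s) 7: tezverivngil
surface: tezverivngil


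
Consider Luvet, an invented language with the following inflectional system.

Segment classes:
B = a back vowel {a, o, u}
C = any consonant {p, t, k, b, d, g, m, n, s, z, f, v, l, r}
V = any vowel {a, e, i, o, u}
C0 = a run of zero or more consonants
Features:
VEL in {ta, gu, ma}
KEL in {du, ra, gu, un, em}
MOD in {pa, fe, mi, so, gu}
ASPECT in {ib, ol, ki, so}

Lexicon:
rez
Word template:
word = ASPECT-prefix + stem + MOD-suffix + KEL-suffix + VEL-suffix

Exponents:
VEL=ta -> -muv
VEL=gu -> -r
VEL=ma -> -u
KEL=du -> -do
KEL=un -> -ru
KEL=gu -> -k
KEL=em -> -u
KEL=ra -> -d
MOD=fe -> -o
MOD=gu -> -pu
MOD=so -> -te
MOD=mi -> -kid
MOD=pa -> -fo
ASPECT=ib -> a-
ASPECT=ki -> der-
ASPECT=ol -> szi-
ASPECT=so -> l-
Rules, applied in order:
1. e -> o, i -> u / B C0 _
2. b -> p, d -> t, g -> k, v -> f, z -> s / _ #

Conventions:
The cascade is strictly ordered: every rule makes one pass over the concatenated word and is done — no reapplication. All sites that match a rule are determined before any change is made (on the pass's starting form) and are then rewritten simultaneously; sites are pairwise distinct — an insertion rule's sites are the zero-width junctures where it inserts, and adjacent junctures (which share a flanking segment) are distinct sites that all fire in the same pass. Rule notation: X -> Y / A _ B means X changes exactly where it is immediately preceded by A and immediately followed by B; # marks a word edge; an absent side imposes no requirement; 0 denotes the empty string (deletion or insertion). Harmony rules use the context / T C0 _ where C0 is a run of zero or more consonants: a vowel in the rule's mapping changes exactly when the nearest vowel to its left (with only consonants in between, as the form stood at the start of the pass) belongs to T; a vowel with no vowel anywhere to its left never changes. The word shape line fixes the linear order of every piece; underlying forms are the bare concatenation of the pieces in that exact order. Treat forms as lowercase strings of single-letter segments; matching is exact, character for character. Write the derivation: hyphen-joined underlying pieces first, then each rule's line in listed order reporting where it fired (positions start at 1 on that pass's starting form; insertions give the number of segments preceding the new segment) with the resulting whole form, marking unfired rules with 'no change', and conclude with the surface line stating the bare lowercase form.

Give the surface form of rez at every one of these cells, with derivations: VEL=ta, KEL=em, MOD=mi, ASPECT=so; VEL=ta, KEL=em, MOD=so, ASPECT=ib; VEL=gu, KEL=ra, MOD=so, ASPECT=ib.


cell VEL=ta, KEL=em, MOD=mi, ASPECT=so:
underlying: l-rez-kid-u-muv
1. e -> o, i -> u / B C0 _: no change
2. b -> p, d -> t, g -> k, v -> f, z -> s / _ #: fires at position(s) 11: lrezkidumuf
surface: lrezkidumuf

cell VEL=ta, KEL=em, MOD=so, ASPECT=ib:
underlying: a-rez-te-u-muv
1. e -> o, i -> u / B C0 _: fires at position(s) 3: arozteumuv
2. b -> p, d -> t, g -> k, v -> f, z -> s / _ #: fires at position(s) 10: arozteumuf
surface: arozteumuf

cell VEL=gu, KEL=ra, MOD=so, ASPECT=ib:
underlying: a-rez-te-d-r
1. e -> o, i -> u / B C0 _: fires at position(s) 3: aroztedr
2. b -> p, d -> t, g -> k, v -> f, z -> s / _ #: no change
surface: aroztedr


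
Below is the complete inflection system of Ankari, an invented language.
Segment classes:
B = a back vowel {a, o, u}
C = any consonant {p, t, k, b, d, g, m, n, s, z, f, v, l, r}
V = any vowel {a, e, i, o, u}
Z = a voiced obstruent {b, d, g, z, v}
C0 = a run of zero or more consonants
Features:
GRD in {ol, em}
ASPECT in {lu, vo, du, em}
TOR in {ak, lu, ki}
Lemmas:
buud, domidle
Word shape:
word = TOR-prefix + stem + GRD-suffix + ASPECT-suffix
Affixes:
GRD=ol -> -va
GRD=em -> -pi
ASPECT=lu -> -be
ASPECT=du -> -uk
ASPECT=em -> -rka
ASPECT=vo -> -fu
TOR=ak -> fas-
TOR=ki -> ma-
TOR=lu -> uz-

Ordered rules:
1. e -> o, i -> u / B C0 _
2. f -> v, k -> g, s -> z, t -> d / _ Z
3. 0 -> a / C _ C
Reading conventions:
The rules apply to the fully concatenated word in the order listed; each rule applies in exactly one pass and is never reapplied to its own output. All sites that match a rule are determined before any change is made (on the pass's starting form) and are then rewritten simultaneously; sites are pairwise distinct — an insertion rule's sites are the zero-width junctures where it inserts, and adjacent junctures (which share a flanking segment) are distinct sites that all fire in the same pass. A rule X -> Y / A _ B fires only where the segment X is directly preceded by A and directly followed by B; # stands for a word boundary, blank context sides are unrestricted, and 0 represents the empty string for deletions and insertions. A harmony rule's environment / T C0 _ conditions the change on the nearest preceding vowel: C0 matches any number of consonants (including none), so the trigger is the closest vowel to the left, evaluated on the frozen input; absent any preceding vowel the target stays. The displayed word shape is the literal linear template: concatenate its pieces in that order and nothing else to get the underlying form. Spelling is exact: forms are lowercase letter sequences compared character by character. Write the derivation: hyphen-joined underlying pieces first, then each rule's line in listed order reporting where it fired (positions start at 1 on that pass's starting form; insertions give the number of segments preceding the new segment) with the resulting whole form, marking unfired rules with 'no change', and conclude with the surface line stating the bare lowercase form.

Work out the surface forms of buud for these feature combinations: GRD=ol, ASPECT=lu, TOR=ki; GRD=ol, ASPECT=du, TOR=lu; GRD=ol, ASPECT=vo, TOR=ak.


cell GRD=ol, ASPECT=lu, TOR=ki:
underlying: ma-buud-va-be
1. e -> o, i -> u / B C0 _: fires at position(s) 10: mabuudvabo
2. f -> v, k -> g, s -> z, t -> d / _ Z: no change
3. 0 -> a / C _ C: inserts after position(s) 6: mabuudavabo
surface: mabuudavabo

cell GRD=ol, ASPECT=du, TOR=lu:
underlying: uz-buud-va-uk
1. e -> o, i -> u / B C0 _: no change
2. f -> v, k -> g, s -> z, t -> d / _ Z: no change
3. 0 -> a / C _ C: inserts after position(s) 2, 6: uzabuudavauk
surface: uzabuudavauk

cell GRD=ol, ASPECT=vo, TOR=ak:
underlying: fas-buud-va-fu
1. e -> o, i -> u / B C0 _: no change
2. f -> v, k -> g, s -> z, t -> d / _ Z: fires at position(s) 3: fazbuudvafu
3. 0 -> a / C _ C: inserts after position(s) 3, 7: fazabuudavafu
surface: fazabuudavafu


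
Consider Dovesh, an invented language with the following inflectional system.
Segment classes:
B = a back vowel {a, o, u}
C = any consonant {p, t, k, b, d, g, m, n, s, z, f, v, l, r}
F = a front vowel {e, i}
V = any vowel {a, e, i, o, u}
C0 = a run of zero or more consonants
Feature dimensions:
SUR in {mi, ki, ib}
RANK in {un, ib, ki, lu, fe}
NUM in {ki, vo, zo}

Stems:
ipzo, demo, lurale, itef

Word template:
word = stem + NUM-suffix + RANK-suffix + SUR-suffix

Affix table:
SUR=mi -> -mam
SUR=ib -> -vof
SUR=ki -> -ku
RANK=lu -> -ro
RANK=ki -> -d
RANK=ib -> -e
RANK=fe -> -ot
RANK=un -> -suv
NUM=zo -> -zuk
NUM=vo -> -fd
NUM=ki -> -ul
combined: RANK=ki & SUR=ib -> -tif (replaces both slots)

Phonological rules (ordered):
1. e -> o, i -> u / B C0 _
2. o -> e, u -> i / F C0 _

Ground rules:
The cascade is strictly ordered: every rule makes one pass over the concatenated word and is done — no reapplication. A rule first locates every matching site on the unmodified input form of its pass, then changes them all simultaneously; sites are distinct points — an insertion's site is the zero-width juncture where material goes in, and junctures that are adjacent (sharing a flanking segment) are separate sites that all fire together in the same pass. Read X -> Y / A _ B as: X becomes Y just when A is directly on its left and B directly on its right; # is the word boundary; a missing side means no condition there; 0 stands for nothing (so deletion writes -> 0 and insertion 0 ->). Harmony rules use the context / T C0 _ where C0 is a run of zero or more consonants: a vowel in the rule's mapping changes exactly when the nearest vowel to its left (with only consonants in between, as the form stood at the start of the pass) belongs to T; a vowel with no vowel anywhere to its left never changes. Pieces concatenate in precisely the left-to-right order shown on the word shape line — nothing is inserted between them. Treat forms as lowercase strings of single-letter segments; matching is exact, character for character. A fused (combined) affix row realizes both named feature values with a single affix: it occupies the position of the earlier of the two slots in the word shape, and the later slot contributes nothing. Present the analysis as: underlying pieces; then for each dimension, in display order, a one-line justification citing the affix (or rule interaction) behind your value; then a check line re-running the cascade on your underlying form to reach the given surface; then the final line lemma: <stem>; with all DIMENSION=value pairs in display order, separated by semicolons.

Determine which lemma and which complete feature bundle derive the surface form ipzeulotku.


underlying: ipzo-ul-ot-ku
SUR=ki - signalled by the affix -ku
RANK=fe - signalled by the affix -ot
NUM=ki - signalled by the affix -ul
check: ipzoulotku -> ipzoulotku -> ipzeulotku
lemma: ipzo; SUR=ki; RANK=fe; NUM=ki


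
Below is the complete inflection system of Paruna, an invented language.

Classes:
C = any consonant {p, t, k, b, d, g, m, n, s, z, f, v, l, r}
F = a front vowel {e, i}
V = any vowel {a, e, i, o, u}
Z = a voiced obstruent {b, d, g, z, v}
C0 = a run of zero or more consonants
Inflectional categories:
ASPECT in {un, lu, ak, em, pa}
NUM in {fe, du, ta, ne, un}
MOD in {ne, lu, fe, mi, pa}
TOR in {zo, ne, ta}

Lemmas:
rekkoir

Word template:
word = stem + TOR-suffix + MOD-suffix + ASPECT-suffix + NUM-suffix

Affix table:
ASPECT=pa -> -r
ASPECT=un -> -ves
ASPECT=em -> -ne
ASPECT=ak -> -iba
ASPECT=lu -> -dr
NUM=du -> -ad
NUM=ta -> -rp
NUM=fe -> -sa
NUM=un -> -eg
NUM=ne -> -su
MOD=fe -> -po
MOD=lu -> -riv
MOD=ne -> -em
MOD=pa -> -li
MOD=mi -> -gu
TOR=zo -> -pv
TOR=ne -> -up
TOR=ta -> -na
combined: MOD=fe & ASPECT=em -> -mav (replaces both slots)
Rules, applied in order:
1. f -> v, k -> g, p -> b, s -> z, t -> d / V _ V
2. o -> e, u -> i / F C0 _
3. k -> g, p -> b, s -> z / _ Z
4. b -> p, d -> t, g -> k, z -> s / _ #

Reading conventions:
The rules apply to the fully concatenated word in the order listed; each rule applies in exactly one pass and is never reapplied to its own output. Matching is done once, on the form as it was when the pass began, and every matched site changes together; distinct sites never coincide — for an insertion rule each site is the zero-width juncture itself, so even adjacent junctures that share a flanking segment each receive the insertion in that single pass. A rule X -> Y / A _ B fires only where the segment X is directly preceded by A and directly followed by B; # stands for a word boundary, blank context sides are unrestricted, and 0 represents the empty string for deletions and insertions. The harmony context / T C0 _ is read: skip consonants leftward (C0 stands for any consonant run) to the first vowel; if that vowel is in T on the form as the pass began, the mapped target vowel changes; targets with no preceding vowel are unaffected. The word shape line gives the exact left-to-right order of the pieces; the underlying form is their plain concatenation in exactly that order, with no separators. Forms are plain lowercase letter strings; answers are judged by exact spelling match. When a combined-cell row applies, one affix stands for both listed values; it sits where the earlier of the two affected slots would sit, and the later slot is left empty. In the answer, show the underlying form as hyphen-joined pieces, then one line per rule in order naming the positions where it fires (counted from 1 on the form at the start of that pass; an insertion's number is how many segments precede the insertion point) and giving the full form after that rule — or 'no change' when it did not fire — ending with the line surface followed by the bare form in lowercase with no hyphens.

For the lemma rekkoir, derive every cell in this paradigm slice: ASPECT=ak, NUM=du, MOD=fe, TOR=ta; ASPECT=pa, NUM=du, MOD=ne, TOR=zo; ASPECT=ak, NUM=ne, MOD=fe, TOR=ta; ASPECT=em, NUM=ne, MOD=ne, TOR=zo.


cell ASPECT=ak, NUM=du, MOD=fe, TOR=ta:
underlying: rekkoir-na-po-iba-ad
1. f -> v, k -> g, p -> b, s -> z, t -> d / V _ V: fires at position(s) 10: rekkoirnaboibaad
2. o -> e, u -> i / F C0 _: fires at position(s) 5: rekkeirnaboibaad
3. k -> g, p -> b, s -> z / _ Z: no change
4. b -> p, d -> t, g -> k, z -> s / _ #: fires at position(s) 16: rekkeirnaboibaat
surface: rekkeirnaboibaat

cell ASPECT=pa, NUM=du, MOD=ne, TOR=zo:
underlying: rekkoir-pv-em-r-ad
1. f -> v, k -> g, p -> b, s -> z, t -> d / V _ V: no change
2. o -> e, u -> i / F C0 _: fires at position(s) 5: rekkeirpvemrad
3. k -> g, p -> b, s -> z / _ Z: fires at position(s) 8: rekkeirbvemrad
4. b -> p, d -> t, g -> k, z -> s / _ #: fires at position(s) 14: rekkeirbvemrat
surface: rekkeirbvemrat

cell ASPECT=ak, NUM=ne, MOD=fe, TOR=ta:
underlying: rekkoir-na-po-iba-su
1. f -> v, k -> g, p -> b, s -> z, t -> d / V _ V: fires at position(s) 10, 15: rekkoirnaboibazu
2. o -> e, u -> i / F C0 _: fires at position(s) 5: rekkeirnaboibazu
3. k -> g, p -> b, s -> z / _ Z: no change
4. b -> p, d -> t, g -> k, z -> s / _ #: no change
surface: rekkeirnaboibazu

cell ASPECT=em, NUM=ne, MOD=ne, TOR=zo:
underlying: rekkoir-pv-em-ne-su
1. f -> v, k -> g, p -> b, s -> z, t -> d / V _ V: fires at position(s) 14: rekkoirpvemnezu
2. o -> e, u -> i / F C0 _: fires at position(s) 5, 15: rekkeirpvemnezi
3. k -> g, p -> b, s -> z / _ Z: fires at position(s) 8: rekkeirbvemnezi
4. b -> p, d -> t, g -> k, z -> s / _ #: no change
surface: rekkeirbvemnezi


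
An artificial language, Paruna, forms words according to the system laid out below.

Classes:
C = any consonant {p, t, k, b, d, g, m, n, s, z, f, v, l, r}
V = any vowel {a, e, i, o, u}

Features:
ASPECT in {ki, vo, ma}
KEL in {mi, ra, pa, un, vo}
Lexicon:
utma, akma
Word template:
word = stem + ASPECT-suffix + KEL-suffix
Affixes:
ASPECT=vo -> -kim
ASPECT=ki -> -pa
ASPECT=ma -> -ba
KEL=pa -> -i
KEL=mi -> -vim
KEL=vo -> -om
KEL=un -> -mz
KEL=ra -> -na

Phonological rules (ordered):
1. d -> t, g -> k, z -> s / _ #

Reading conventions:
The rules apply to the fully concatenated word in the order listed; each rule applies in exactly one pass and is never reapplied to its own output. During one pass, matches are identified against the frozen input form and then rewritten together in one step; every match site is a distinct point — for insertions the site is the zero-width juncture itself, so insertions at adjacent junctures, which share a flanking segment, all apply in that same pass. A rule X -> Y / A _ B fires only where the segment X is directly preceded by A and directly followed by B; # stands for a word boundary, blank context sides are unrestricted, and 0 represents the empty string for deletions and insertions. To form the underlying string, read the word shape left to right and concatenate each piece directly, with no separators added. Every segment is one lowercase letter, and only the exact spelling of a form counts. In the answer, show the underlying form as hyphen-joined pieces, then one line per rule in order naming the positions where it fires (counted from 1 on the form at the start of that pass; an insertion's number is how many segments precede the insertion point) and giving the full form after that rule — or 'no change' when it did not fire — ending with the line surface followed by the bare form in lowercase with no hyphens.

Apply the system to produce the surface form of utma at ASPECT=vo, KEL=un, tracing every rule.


underlying: utma-kim-mz
1. d -> t, g -> k, z -> s / _ #: fires at position(s) 9: utmakimms
surface: utmakimms


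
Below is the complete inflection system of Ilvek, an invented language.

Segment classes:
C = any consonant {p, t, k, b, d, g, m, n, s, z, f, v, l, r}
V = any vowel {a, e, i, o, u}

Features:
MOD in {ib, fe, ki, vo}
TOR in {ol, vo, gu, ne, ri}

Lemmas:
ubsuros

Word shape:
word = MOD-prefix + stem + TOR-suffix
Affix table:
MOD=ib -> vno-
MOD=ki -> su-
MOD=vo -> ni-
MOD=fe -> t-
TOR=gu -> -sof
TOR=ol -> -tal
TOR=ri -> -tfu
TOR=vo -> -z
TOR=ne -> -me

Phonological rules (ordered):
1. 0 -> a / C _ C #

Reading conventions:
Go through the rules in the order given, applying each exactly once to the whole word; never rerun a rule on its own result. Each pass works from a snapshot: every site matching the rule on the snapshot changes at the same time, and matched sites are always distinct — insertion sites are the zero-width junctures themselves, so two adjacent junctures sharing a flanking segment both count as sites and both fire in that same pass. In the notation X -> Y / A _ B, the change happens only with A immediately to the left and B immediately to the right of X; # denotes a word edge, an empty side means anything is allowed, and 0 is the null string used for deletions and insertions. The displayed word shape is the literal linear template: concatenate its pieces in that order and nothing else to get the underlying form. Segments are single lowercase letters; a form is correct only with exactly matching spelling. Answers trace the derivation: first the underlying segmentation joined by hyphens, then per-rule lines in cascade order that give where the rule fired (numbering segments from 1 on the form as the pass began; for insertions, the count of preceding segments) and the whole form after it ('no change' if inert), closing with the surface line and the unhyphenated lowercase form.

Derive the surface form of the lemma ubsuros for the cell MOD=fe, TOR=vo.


underlying: t-ubsuros-z
1. 0 -> a / C _ C #: inserts after position(s) 8: tubsurosaz
surface: tubsurosaz


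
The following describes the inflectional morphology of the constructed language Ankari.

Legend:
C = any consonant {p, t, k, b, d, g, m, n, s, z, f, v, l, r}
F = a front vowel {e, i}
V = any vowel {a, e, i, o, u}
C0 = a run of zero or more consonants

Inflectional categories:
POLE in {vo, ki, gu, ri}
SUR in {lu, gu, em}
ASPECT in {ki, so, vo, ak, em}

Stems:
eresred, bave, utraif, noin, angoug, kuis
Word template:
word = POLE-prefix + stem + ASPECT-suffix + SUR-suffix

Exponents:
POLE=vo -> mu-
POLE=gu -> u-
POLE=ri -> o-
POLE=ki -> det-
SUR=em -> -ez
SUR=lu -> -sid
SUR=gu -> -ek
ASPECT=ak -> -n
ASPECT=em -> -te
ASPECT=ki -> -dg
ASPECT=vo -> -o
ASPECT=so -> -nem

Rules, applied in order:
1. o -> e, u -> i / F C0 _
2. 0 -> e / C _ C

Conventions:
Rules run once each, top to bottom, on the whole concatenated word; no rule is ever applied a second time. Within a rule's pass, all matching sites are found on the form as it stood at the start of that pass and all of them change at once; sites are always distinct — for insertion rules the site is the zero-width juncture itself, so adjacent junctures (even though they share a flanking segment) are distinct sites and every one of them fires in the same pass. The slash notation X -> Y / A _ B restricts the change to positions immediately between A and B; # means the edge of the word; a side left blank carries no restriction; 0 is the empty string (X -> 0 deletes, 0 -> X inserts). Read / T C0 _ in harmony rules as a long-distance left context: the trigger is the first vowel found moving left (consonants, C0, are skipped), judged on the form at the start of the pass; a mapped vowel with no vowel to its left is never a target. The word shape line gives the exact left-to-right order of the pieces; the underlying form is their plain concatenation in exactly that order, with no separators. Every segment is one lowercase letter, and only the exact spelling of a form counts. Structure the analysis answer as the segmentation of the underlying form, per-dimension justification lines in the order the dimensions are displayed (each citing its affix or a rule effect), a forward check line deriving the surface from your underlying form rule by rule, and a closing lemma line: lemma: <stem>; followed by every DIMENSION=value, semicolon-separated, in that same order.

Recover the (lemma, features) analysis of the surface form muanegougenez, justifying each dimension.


underlying: mu-angoug-n-ez
POLE=vo - signalled by the affix mu-
SUR=em - signalled by the affix -ez
ASPECT=ak - signalled by the affix -n
check: muangougnez -> muangougnez -> muanegougenez
lemma: angoug; POLE=vo; SUR=em; ASPECT=ak


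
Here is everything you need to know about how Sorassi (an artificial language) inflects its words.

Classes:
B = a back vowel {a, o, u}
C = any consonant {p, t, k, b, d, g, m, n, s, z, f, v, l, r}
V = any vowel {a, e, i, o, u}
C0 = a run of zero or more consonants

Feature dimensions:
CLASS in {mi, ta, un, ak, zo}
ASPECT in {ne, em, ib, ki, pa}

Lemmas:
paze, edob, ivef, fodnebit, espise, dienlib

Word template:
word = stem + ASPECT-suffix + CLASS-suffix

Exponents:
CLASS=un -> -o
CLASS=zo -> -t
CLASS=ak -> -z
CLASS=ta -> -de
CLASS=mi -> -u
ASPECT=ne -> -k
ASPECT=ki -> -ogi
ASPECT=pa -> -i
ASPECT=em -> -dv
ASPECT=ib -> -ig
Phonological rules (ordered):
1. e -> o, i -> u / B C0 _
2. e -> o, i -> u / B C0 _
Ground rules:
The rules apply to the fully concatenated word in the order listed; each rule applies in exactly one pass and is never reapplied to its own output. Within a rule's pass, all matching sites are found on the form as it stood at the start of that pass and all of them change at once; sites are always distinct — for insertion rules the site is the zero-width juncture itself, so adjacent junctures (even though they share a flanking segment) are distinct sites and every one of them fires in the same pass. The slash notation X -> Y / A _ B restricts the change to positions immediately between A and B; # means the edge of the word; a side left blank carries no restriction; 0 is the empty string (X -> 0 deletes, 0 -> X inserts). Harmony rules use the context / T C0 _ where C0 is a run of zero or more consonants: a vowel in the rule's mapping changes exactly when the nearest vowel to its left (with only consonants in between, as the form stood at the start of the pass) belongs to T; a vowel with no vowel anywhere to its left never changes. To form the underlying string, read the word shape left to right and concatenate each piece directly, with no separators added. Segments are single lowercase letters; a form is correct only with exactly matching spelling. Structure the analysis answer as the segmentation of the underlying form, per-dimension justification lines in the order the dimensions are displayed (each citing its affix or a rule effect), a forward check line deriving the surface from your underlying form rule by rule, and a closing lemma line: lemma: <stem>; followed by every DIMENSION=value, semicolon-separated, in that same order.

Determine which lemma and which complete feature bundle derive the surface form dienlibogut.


underlying: dienlib-ogi-t
CLASS=zo - signalled by the affix -t
ASPECT=ki - signalled by the affix -ogi
check: dienlibogit -> dienlibogut -> dienlibogut
lemma: dienlib; CLASS=zo; ASPECT=ki


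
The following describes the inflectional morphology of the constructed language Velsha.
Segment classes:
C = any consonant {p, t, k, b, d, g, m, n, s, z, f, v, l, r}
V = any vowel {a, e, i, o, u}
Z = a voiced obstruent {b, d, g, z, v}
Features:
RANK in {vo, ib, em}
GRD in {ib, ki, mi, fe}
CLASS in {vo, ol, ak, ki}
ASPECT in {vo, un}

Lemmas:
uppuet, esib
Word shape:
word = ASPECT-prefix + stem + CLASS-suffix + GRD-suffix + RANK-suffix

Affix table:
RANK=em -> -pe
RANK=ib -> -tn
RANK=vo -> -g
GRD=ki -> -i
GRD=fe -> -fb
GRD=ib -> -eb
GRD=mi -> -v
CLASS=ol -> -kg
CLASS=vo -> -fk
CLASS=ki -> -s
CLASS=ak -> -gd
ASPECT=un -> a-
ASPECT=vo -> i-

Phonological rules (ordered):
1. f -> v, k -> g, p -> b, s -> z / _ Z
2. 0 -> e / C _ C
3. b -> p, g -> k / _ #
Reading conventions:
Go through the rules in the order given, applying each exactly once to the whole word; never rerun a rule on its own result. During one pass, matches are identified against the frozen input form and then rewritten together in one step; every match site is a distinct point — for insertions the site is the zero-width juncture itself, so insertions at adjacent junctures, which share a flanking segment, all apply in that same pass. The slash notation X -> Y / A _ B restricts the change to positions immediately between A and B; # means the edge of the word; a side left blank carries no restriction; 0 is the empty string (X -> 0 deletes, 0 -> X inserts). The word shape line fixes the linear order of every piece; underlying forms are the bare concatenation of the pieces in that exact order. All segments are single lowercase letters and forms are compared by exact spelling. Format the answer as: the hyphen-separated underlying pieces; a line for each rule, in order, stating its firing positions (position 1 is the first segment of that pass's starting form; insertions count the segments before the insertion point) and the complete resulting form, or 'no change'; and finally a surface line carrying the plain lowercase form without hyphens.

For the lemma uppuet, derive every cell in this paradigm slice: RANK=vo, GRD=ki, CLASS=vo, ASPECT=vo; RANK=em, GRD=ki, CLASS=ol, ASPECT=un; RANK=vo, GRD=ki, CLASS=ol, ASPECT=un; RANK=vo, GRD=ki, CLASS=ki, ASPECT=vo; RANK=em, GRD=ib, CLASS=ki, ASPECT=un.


cell RANK=vo, GRD=ki, CLASS=vo, ASPECT=vo:
underlying: i-uppuet-fk-i-g
1. f -> v, k -> g, p -> b, s -> z / _ Z: no change
2. 0 -> e / C _ C: inserts after position(s) 3, 7, 8: iupepuetefekig
3. b -> p, g -> k / _ #: fires at position(s) 14: iupepuetefekik
surface: iupepuetefekik

cell RANK=em, GRD=ki, CLASS=ol, ASPECT=un:
underlying: a-uppuet-kg-i-pe
1. f -> v, k -> g, p -> b, s -> z / _ Z: fires at position(s) 8: auppuetggipe
2. 0 -> e / C _ C: inserts after position(s) 3, 7, 8: aupepuetegegipe
3. b -> p, g -> k / _ #: no change
surface: aupepuetegegipe

cell RANK=vo, GRD=ki, CLASS=ol, ASPECT=un:
underlying: a-uppuet-kg-i-g
1. f -> v, k -> g, p -> b, s -> z / _ Z: fires at position(s) 8: auppuetggig
2. 0 -> e / C _ C: inserts after position(s) 3, 7, 8: aupepuetegegig
3. b -> p, g -> k / _ #: fires at position(s) 14: aupepuetegegik
surface: aupepuetegegik

cell RANK=vo, GRD=ki, CLASS=ki, ASPECT=vo:
underlying: i-uppuet-s-i-g
1. f -> v, k -> g, p -> b, s -> z / _ Z: no change
2. 0 -> e / C _ C: inserts after position(s) 3, 7: iupepuetesig
3. b -> p, g -> k / _ #: fires at position(s) 12: iupepuetesik
surface: iupepuetesik

cell RANK=em, GRD=ib, CLASS=ki, ASPECT=un:
underlying: a-uppuet-s-eb-pe
1. f -> v, k -> g, p -> b, s -> z / _ Z: no change
2. 0 -> e / C _ C: inserts after position(s) 3, 7, 10: aupepuetesebepe
3. b -> p, g -> k / _ #: no change
surface: aupepuetesebepe


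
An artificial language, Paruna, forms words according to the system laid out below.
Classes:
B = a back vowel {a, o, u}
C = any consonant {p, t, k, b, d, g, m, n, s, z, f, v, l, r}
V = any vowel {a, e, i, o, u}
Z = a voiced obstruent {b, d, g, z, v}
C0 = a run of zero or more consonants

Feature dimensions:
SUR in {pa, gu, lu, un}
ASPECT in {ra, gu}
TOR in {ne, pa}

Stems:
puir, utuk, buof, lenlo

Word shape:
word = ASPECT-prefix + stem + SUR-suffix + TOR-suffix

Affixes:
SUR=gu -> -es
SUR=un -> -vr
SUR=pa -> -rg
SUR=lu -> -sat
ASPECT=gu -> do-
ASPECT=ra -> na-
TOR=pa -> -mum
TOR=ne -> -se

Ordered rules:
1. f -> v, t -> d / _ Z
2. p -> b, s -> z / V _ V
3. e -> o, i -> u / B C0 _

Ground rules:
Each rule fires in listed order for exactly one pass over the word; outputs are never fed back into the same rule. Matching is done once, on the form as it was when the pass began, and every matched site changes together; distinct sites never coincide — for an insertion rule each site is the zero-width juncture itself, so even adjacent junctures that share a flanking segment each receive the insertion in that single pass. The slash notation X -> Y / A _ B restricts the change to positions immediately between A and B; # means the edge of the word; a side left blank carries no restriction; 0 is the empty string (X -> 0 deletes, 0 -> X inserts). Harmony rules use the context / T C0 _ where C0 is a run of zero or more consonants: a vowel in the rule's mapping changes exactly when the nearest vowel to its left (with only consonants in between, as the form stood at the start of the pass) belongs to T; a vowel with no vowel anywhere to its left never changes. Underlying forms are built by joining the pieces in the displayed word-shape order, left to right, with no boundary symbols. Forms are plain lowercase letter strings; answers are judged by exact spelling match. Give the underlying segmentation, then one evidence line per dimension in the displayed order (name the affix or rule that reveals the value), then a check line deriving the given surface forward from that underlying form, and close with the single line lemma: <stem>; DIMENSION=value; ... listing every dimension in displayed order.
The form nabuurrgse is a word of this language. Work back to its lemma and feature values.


underlying: na-puir-rg-se
SUR=pa - signalled by the affix -rg
ASPECT=ra - signalled by the affix na-
TOR=ne - signalled by the affix -se
check: napuirrgse -> napuirrgse -> nabuirrgse -> nabuurrgse
lemma: puir; SUR=pa; ASPECT=ra; TOR=ne
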